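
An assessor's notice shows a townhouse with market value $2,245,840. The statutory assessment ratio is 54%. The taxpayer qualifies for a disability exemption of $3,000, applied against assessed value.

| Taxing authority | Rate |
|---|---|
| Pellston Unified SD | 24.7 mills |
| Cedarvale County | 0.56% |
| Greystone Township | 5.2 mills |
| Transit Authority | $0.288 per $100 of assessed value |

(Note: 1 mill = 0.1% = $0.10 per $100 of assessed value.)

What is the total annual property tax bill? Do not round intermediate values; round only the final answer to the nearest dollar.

Assessed value = $2,245,840 × 0.54 = $1,212,753.6
Taxable value = $1,212,753.6 − $3,000 = $1,209,753.6
Pellston Unified SD: $1,209,753.6 × 0.0247 = $29,880.91392
Cedarvale County: $1,209,753.6 × 0.0056 = $6,774.62016
Greystone Township: $1,209,753.6 × 0.0052 = $6,290.71872
Transit Authority: $1,209,753.6 × 0.00288 = $3,484.090368
Total = $46,430.343168

$46,430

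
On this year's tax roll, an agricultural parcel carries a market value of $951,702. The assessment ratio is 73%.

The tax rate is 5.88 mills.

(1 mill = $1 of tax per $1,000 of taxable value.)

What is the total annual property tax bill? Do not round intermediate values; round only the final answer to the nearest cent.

Assessed value = $951,702 × 0.73 = $694,742.46
Tax = $694,742.46 × 0.00588 = $4,085.0856648

$4,085.09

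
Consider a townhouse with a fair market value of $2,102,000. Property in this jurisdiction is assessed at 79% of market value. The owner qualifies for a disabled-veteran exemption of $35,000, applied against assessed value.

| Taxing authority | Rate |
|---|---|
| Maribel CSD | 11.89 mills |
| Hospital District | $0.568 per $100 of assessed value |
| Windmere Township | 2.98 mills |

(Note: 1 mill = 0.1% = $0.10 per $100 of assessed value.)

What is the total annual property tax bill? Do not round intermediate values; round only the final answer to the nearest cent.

$33,405.67

Assessed value = $2,102,000 × 0.79 = $1,660,580
Taxable value = $1,660,580 − $35,000 = $1,625,580
Maribel CSD: $1,625,580 × 0.01189 = $19,328.1462
Hospital District: $1,625,580 × 0.00568 = $9,233.2944
Windmere Township: $1,625,580 × 0.00298 = $4,844.2284
Total = $33,405.669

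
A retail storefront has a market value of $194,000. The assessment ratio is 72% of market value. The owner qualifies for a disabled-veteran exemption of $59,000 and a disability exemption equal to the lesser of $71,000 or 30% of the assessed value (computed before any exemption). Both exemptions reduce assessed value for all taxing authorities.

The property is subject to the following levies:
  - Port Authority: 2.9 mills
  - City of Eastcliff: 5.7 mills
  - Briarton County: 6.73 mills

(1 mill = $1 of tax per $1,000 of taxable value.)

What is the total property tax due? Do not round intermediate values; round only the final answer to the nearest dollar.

$594

Assessed value = $194,000 × 0.72 = $139,680
Disability exemption = min($71,000, 30% × $139,680) = min($71,000, $41,904) = $41,904 (percentage binds)
Taxable value = $139,680 − $59,000 − $41,904 = $38,776
Port Authority: $38,776 × 0.0029 = $112.4504
City of Eastcliff: $38,776 × 0.0057 = $221.0232
Briarton County: $38,776 × 0.00673 = $260.96248
Total = $594.43608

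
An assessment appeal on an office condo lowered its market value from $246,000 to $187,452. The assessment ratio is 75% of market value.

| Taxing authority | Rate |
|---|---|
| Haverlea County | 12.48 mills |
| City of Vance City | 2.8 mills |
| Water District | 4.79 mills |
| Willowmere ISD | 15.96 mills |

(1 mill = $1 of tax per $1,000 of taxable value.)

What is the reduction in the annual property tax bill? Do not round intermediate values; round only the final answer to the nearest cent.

Old assessed value = $246,000 × 0.75 = $184,500
New assessed value = $187,452 × 0.75 = $140,589
Combined rate = 0.01248 + 0.0028 + 0.00479 + 0.01596 = 0.03603
Old tax = $184,500 × 0.03603 = $6,647.535
New tax = $140,589 × 0.03603 = $5,065.42167
Reduction = $6,647.535 − $5,065.42167 = $1,582.11333

$1,582.11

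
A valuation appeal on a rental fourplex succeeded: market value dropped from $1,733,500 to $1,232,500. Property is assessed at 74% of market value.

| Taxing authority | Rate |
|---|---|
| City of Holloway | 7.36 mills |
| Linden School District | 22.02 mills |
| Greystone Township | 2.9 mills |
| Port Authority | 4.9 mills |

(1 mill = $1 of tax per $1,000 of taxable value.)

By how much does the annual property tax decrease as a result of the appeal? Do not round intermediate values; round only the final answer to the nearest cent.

$13,784.11

Old assessed value = $1,733,500 × 0.74 = $1,282,790
New assessed value = $1,232,500 × 0.74 = $912,050
Combined rate = 0.00736 + 0.02202 + 0.0029 + 0.0049 = 0.03718
Old tax = $1,282,790 × 0.03718 = $47,694.1322
New tax = $912,050 × 0.03718 = $33,910.019
Reduction = $47,694.1322 − $33,910.019 = $13,784.1132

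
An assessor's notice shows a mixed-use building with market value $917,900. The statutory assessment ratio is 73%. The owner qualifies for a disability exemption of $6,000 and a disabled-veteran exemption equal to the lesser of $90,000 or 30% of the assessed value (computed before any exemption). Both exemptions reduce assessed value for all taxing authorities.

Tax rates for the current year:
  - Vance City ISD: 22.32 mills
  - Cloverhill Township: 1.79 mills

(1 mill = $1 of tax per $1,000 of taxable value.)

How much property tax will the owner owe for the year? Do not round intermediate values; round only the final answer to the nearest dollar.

Assessed value = $917,900 × 0.73 = $670,067
Disabled-veteran exemption = min($90,000, 30% × $670,067) = min($90,000, $201,020.1) = $90,000 (dollar cap binds)
Taxable value = $670,067 − $6,000 − $90,000 = $574,067
Vance City ISD: $574,067 × 0.02232 = $12,813.17544
Cloverhill Township: $574,067 × 0.00179 = $1,027.57993
Total = $13,840.75537

$13,841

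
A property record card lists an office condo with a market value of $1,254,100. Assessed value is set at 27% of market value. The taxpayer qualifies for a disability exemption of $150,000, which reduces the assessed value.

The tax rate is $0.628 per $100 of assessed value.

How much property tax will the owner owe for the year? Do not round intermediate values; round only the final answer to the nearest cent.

$1,184.45

Assessed value = $1,254,100 × 0.27 = $338,607
Taxable value = $338,607 − $150,000 = $188,607
Tax = $188,607 × 0.00628 = $1,184.45196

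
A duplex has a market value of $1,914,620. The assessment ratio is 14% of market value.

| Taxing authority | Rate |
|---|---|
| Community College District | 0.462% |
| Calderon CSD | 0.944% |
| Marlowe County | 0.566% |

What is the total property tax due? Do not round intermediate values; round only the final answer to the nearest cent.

Assessed value = $1,914,620 × 0.14 = $268,046.8
Community College District: $268,046.8 × 0.00462 = $1,238.376216
Calderon CSD: $268,046.8 × 0.00944 = $2,530.361792
Marlowe County: $268,046.8 × 0.00566 = $1,517.144888
Total = $1,238.376216 + $2,530.361792 + $1,517.144888 = $5,285.882896

$5,285.88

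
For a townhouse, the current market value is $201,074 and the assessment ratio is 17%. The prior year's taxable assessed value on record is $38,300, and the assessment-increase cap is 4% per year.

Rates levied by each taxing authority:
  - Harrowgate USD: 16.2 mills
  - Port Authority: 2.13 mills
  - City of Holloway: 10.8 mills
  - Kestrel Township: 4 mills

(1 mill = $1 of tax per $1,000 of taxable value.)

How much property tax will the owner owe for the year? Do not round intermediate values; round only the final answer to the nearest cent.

$1,132.47

Uncapped assessed value = $201,074 × 0.17 = $34,182.58
Cap limit = $38,300 × 1.04 = $39,832
Taxable assessed value = min($34,182.58, $39,832) = $34,182.58 (cap does not bind)
Harrowgate USD: $34,182.58 × 0.0162 = $553.757796
Port Authority: $34,182.58 × 0.00213 = $72.8088954
City of Holloway: $34,182.58 × 0.0108 = $369.171864
Kestrel Township: $34,182.58 × 0.004 = $136.73032
Total = $1,132.4688754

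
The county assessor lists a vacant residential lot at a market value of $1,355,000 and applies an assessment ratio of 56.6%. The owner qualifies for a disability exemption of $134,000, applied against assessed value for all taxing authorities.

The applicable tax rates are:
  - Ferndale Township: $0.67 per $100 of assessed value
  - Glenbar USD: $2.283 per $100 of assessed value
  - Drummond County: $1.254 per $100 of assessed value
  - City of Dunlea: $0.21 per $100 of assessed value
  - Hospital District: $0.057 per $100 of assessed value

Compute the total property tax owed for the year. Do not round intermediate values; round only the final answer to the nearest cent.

$28,317.29

Assessed value = $1,355,000 × 0.566 = $766,930
Taxable value = $766,930 − $134,000 = $632,930
Ferndale Township: $632,930 × 0.0067 = $4,240.631
Glenbar USD: $632,930 × 0.02283 = $14,449.7919
Drummond County: $632,930 × 0.01254 = $7,936.9422
City of Dunlea: $632,930 × 0.0021 = $1,329.153
Hospital District: $632,930 × 0.00057 = $360.7701
Total = $4,240.631 + $14,449.7919 + $7,936.9422 + $1,329.153 + $360.7701 = $28,317.2882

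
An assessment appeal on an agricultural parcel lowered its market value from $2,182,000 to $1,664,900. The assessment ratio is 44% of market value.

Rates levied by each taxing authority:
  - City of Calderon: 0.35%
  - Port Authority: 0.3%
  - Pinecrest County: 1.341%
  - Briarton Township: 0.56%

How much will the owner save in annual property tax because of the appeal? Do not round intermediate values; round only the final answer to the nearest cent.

$5,804.14

Old assessed value = $2,182,000 × 0.44 = $960,080
New assessed value = $1,664,900 × 0.44 = $732,556
Combined rate = 0.0035 + 0.003 + 0.01341 + 0.0056 = 0.02551
Old tax = $960,080 × 0.02551 = $24,491.6408
New tax = $732,556 × 0.02551 = $18,687.50356
Reduction = $24,491.6408 − $18,687.50356 = $5,804.13724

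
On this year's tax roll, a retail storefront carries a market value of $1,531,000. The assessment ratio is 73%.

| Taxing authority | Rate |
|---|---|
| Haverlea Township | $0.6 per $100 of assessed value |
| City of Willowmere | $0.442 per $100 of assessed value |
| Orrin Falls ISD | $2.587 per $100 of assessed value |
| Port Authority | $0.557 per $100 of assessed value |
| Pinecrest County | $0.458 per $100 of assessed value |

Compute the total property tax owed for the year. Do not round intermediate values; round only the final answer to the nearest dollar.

Assessed value = $1,531,000 × 0.73 = $1,117,630
Haverlea Township: $1,117,630 × 0.006 = $6,705.78
City of Willowmere: $1,117,630 × 0.00442 = $4,939.9246
Orrin Falls ISD: $1,117,630 × 0.02587 = $28,913.0881
Port Authority: $1,117,630 × 0.00557 = $6,225.1991
Pinecrest County: $1,117,630 × 0.00458 = $5,118.7454
Total = $6,705.78 + $4,939.9246 + $28,913.0881 + $6,225.1991 + $5,118.7454 = $51,902.7372

$51,903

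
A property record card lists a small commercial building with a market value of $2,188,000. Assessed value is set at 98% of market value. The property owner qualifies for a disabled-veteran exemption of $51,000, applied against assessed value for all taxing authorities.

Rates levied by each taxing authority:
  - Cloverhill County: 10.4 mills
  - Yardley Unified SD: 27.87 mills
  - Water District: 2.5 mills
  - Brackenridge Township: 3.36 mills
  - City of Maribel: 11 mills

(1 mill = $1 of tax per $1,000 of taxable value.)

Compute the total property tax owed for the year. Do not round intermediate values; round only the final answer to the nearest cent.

$115,400.32

Assessed value = $2,188,000 × 0.98 = $2,144,240
Taxable value = $2,144,240 − $51,000 = $2,093,240
Cloverhill County: $2,093,240 × 0.0104 = $21,769.696
Yardley Unified SD: $2,093,240 × 0.02787 = $58,338.5988
Water District: $2,093,240 × 0.0025 = $5,233.1
Brackenridge Township: $2,093,240 × 0.00336 = $7,033.2864
City of Maribel: $2,093,240 × 0.011 = $23,025.64
Total = $21,769.696 + $58,338.5988 + $5,233.1 + $7,033.2864 + $23,025.64 = $115,400.3212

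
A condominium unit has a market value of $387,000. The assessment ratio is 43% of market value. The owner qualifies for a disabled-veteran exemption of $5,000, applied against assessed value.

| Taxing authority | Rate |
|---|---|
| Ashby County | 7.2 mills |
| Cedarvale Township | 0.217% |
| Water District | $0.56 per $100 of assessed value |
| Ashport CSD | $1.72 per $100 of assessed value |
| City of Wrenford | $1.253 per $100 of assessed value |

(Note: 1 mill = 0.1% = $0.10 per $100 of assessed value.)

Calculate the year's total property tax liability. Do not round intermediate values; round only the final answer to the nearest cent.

Assessed value = $387,000 × 0.43 = $166,410
Taxable value = $166,410 − $5,000 = $161,410
Ashby County: $161,410 × 0.0072 = $1,162.152
Cedarvale Township: $161,410 × 0.00217 = $350.2597
Water District: $161,410 × 0.0056 = $903.896
Ashport CSD: $161,410 × 0.0172 = $2,776.252
City of Wrenford: $161,410 × 0.01253 = $2,022.4673
Total = $7,215.027

$7,215.03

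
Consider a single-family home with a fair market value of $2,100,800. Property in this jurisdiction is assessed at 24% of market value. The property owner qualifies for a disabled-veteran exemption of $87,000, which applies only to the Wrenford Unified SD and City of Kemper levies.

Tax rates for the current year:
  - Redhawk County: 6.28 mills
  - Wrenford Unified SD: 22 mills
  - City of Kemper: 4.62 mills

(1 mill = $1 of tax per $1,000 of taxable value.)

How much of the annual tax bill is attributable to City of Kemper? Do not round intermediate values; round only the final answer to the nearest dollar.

Assessed value = $2,100,800 × 0.24 = $504,192
City of Kemper taxable value = $504,192 − $87,000 = $417,192
City of Kemper levy = $417,192 × 0.00462 = $1,927.42704

$1,927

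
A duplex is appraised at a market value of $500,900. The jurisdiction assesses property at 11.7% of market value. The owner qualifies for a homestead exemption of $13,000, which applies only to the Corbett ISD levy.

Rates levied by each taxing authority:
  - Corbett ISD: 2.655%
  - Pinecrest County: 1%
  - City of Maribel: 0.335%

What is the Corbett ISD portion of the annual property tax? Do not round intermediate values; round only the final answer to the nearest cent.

Assessed value = $500,900 × 0.117 = $58,605.3
Corbett ISD taxable value = $58,605.3 − $13,000 = $45,605.3
Corbett ISD levy = $45,605.3 × 0.02655 = $1,210.820715

$1,210.82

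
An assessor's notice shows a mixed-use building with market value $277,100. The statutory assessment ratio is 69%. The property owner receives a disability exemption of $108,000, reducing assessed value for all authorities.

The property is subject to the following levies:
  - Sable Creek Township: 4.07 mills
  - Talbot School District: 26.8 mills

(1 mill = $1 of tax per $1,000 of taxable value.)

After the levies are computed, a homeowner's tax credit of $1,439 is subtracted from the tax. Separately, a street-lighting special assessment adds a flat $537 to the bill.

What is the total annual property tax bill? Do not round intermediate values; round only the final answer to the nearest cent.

$1,666.35

Assessed value = $277,100 × 0.69 = $191,199
Taxable value = $191,199 − $108,000 = $83,199
Sable Creek Township: $83,199 × 0.00407 = $338.61993
Talbot School District: $83,199 × 0.0268 = $2,229.7332
Levies subtotal = $2,568.35313
After credit = $2,568.35313 − $1,439 = $1,129.35313
Total = $1,129.35313 + $537 = $1,666.35313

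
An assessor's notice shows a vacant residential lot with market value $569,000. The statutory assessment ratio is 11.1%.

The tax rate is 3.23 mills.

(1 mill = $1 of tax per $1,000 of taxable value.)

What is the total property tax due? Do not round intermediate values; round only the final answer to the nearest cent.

$204.00

Assessed value = $569,000 × 0.111 = $63,159
Tax = $63,159 × 0.00323 = $204.00357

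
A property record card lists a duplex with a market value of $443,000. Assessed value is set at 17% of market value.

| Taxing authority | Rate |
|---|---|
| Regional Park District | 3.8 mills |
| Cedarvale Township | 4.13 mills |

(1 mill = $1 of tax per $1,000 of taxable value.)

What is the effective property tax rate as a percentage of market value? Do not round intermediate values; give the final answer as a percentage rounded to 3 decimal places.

Assessed value = $443,000 × 0.17 = $75,310
Regional Park District: $75,310 × 0.0038 = $286.178
Cedarvale Township: $75,310 × 0.00413 = $311.0303
Total tax = $597.2083
Effective rate = $597.2083 ÷ $443,000 = 0.135% of market value

0.135%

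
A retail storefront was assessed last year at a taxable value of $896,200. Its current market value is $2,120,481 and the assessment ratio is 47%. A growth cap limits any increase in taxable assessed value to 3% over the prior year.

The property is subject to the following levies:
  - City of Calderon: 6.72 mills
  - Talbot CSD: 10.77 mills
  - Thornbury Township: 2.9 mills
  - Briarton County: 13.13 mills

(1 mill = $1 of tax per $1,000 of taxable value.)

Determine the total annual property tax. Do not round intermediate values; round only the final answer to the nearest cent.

$30,941.84

Uncapped assessed value = $2,120,481 × 0.47 = $996,626.07
Cap limit = $896,200 × 1.03 = $923,086
Taxable assessed value = min($996,626.07, $923,086) = $923,086 (cap binds)
City of Calderon: $923,086 × 0.00672 = $6,203.13792
Talbot CSD: $923,086 × 0.01077 = $9,941.63622
Thornbury Township: $923,086 × 0.0029 = $2,676.9494
Briarton County: $923,086 × 0.01313 = $12,120.11918
Total = $30,941.84272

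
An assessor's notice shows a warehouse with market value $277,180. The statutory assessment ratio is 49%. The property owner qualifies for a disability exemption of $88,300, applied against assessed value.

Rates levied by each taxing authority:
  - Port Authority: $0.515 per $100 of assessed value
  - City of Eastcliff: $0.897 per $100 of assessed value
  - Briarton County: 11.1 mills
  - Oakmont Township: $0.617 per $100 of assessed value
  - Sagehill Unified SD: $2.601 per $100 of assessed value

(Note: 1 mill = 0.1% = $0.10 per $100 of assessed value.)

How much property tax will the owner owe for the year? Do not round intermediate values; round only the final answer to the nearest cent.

Assessed value = $277,180 × 0.49 = $135,818.2
Taxable value = $135,818.2 − $88,300 = $47,518.2
Port Authority: $47,518.2 × 0.00515 = $244.71873
City of Eastcliff: $47,518.2 × 0.00897 = $426.238254
Briarton County: $47,518.2 × 0.0111 = $527.45202
Oakmont Township: $47,518.2 × 0.00617 = $293.187294
Sagehill Unified SD: $47,518.2 × 0.02601 = $1,235.948382
Total = $2,727.54468

$2,727.54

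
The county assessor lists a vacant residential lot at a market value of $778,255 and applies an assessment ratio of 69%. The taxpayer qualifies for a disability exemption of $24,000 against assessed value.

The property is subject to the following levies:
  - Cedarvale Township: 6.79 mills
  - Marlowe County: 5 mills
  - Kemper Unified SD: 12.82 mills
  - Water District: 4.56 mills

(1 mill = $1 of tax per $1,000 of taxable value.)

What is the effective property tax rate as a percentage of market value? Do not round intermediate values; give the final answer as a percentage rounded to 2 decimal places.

1.92%

Assessed value = $778,255 × 0.69 = $536,995.95
Taxable value = $536,995.95 − $24,000 = $512,995.95
Cedarvale Township: $512,995.95 × 0.00679 = $3,483.2425005
Marlowe County: $512,995.95 × 0.005 = $2,564.97975
Kemper Unified SD: $512,995.95 × 0.01282 = $6,576.608079
Water District: $512,995.95 × 0.00456 = $2,339.261532
Total tax = $14,964.0918615
Effective rate = $14,964.0918615 ÷ $778,255 = 1.92% of market value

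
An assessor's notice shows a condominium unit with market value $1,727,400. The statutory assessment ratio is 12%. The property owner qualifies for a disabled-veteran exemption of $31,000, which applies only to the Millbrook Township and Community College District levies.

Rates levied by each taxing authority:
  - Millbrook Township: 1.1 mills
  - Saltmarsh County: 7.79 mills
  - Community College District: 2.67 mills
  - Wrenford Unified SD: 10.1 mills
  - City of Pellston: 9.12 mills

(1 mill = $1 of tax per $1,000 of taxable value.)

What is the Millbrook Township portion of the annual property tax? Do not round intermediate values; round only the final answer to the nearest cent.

Assessed value = $1,727,400 × 0.12 = $207,288
Millbrook Township taxable value = $207,288 − $31,000 = $176,288
Millbrook Township levy = $176,288 × 0.0011 = $193.9168

$193.92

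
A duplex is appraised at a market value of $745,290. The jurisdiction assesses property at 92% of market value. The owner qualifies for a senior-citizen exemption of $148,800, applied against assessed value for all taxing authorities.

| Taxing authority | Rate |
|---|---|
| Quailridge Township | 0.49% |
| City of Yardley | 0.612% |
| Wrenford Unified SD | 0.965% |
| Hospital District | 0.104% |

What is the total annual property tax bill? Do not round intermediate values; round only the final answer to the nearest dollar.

Assessed value = $745,290 × 0.92 = $685,666.8
Taxable value = $685,666.8 − $148,800 = $536,866.8
Quailridge Township: $536,866.8 × 0.0049 = $2,630.64732
City of Yardley: $536,866.8 × 0.00612 = $3,285.624816
Wrenford Unified SD: $536,866.8 × 0.00965 = $5,180.76462
Hospital District: $536,866.8 × 0.00104 = $558.341472
Total = $2,630.64732 + $3,285.624816 + $5,180.76462 + $558.341472 = $11,655.378228

$11,655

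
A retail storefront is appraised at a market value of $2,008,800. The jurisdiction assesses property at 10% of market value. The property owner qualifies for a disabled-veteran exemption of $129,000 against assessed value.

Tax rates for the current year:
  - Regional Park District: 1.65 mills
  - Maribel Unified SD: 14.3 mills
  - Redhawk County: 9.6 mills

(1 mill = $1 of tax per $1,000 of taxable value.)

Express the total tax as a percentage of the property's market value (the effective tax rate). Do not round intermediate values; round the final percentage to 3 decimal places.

0.091%

Assessed value = $2,008,800 × 0.1 = $200,880
Taxable value = $200,880 − $129,000 = $71,880
Regional Park District: $71,880 × 0.00165 = $118.602
Maribel Unified SD: $71,880 × 0.0143 = $1,027.884
Redhawk County: $71,880 × 0.0096 = $690.048
Total tax = $1,836.534
Effective rate = $1,836.534 ÷ $2,008,800 = 0.091% of market value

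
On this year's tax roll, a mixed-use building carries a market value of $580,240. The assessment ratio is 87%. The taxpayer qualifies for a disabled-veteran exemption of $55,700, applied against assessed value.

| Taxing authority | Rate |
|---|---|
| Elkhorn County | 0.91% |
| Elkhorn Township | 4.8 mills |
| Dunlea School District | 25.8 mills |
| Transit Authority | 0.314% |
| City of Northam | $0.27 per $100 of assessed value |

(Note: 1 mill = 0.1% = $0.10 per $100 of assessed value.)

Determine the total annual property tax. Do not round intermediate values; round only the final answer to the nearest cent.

$20,452.41

Assessed value = $580,240 × 0.87 = $504,808.8
Taxable value = $504,808.8 − $55,700 = $449,108.8
Elkhorn County: $449,108.8 × 0.0091 = $4,086.89008
Elkhorn Township: $449,108.8 × 0.0048 = $2,155.72224
Dunlea School District: $449,108.8 × 0.0258 = $11,587.00704
Transit Authority: $449,108.8 × 0.00314 = $1,410.201632
City of Northam: $449,108.8 × 0.0027 = $1,212.59376
Total = $20,452.414752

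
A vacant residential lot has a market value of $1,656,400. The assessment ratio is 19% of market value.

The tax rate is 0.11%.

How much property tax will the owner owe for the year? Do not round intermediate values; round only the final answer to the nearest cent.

$346.19

Assessed value = $1,656,400 × 0.19 = $314,716
Tax = $314,716 × 0.0011 = $346.1876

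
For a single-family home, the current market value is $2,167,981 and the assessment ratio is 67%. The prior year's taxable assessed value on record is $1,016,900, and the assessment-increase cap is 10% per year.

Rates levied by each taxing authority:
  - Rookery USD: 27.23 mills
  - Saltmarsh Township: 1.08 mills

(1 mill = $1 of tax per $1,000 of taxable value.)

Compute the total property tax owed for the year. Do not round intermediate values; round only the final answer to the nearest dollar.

$31,667

Uncapped assessed value = $2,167,981 × 0.67 = $1,452,547.27
Cap limit = $1,016,900 × 1.1 = $1,118,590
Taxable assessed value = min($1,452,547.27, $1,118,590) = $1,118,590 (cap binds)
Rookery USD: $1,118,590 × 0.02723 = $30,459.2057
Saltmarsh Township: $1,118,590 × 0.00108 = $1,208.0772
Total = $31,667.2829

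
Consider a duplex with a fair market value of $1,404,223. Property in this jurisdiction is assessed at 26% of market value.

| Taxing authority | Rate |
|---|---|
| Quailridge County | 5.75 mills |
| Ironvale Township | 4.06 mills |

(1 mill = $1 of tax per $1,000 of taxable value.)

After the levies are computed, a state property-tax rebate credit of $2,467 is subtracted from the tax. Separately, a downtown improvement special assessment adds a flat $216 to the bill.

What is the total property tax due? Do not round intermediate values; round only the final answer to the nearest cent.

Assessed value = $1,404,223 × 0.26 = $365,097.98
Quailridge County: $365,097.98 × 0.00575 = $2,099.313385
Ironvale Township: $365,097.98 × 0.00406 = $1,482.2977988
Levies subtotal = $3,581.6111838
After credit = $3,581.6111838 − $2,467 = $1,114.6111838
Total = $1,114.6111838 + $216 = $1,330.6111838

$1,330.61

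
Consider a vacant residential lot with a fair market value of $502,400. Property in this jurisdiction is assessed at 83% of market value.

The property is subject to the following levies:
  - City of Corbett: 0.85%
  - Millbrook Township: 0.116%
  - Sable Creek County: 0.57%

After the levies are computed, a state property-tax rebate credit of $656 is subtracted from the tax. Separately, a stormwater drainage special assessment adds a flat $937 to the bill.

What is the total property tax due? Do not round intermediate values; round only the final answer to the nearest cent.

Assessed value = $502,400 × 0.83 = $416,992
City of Corbett: $416,992 × 0.0085 = $3,544.432
Millbrook Township: $416,992 × 0.00116 = $483.71072
Sable Creek County: $416,992 × 0.0057 = $2,376.8544
Levies subtotal = $6,404.99712
After credit = $6,404.99712 − $656 = $5,748.99712
Total = $5,748.99712 + $937 = $6,685.99712

$6,686.00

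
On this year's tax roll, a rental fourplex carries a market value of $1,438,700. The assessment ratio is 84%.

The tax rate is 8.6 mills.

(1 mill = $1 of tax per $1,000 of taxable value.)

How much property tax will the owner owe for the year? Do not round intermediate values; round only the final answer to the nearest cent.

Assessed value = $1,438,700 × 0.84 = $1,208,508
Tax = $1,208,508 × 0.0086 = $10,393.1688

$10,393.17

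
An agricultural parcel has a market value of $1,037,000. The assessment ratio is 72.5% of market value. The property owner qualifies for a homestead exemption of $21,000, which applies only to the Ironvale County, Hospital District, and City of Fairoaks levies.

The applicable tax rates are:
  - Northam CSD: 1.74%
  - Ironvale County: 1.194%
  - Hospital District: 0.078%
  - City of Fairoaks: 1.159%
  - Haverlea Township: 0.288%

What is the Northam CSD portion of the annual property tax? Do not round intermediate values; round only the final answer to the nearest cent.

Assessed value = $1,037,000 × 0.725 = $751,825
Northam CSD taxable value = $751,825 (exemption does not apply)
Northam CSD levy = $751,825 × 0.0174 = $13,081.755

$13,081.76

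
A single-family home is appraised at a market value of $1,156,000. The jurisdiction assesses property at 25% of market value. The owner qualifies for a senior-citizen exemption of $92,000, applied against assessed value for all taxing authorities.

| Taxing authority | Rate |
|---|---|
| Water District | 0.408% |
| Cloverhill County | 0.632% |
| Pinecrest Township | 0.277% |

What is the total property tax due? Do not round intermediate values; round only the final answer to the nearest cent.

$2,594.49

Assessed value = $1,156,000 × 0.25 = $289,000
Taxable value = $289,000 − $92,000 = $197,000
Water District: $197,000 × 0.00408 = $803.76
Cloverhill County: $197,000 × 0.00632 = $1,245.04
Pinecrest Township: $197,000 × 0.00277 = $545.69
Total = $803.76 + $1,245.04 + $545.69 = $2,594.49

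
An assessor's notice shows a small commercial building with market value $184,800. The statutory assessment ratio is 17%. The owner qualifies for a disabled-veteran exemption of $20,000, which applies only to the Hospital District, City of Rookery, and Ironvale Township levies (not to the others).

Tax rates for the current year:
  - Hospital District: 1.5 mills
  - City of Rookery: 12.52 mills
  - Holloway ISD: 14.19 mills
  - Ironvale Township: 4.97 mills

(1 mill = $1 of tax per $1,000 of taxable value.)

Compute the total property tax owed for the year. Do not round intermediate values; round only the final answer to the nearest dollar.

Assessed value = $184,800 × 0.17 = $31,416
Hospital District: ($31,416 − $20,000) × 0.0015 = $11,416 × 0.0015 = $17.124
City of Rookery: ($31,416 − $20,000) × 0.01252 = $11,416 × 0.01252 = $142.92832
Holloway ISD: $31,416 × 0.01419 = $445.79304
Ironvale Township: ($31,416 − $20,000) × 0.00497 = $11,416 × 0.00497 = $56.73752
Total = $662.58288

$663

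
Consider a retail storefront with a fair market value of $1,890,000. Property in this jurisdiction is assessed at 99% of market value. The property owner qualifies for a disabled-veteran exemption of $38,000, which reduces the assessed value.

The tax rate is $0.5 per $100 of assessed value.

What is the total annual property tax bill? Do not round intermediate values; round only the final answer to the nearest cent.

Assessed value = $1,890,000 × 0.99 = $1,871,100
Taxable value = $1,871,100 − $38,000 = $1,833,100
Tax = $1,833,100 × 0.005 = $9,165.5

$9,165.50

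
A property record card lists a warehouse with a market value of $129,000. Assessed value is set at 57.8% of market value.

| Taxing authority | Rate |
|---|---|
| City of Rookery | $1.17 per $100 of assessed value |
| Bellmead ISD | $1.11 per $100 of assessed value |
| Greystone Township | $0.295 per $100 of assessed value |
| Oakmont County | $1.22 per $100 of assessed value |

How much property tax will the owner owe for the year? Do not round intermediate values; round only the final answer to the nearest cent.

Assessed value = $129,000 × 0.578 = $74,562
City of Rookery: $74,562 × 0.0117 = $872.3754
Bellmead ISD: $74,562 × 0.0111 = $827.6382
Greystone Township: $74,562 × 0.00295 = $219.9579
Oakmont County: $74,562 × 0.0122 = $909.6564
Total = $872.3754 + $827.6382 + $219.9579 + $909.6564 = $2,829.6279

$2,829.63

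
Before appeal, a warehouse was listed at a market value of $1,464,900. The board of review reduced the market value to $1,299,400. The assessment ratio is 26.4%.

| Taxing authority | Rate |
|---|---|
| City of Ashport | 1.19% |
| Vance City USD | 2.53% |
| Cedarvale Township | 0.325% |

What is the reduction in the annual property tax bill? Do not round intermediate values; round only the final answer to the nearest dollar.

Old assessed value = $1,464,900 × 0.264 = $386,733.6
New assessed value = $1,299,400 × 0.264 = $343,041.6
Combined rate = 0.0119 + 0.0253 + 0.00325 = 0.04045
Old tax = $386,733.6 × 0.04045 = $15,643.37412
New tax = $343,041.6 × 0.04045 = $13,876.03272
Reduction = $15,643.37412 − $13,876.03272 = $1,767.3414

$1,767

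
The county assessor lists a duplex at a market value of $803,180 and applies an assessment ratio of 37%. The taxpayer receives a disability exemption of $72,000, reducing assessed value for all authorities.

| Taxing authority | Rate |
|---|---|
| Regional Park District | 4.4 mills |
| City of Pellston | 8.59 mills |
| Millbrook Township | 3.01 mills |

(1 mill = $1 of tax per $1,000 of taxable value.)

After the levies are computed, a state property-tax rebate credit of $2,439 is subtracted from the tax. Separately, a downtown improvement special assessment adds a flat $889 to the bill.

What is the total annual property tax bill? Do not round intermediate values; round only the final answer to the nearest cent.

$2,052.83

Assessed value = $803,180 × 0.37 = $297,176.6
Taxable value = $297,176.6 − $72,000 = $225,176.6
Regional Park District: $225,176.6 × 0.0044 = $990.77704
City of Pellston: $225,176.6 × 0.00859 = $1,934.266994
Millbrook Township: $225,176.6 × 0.00301 = $677.781566
Levies subtotal = $3,602.8256
After credit = $3,602.8256 − $2,439 = $1,163.8256
Total = $1,163.8256 + $889 = $2,052.8256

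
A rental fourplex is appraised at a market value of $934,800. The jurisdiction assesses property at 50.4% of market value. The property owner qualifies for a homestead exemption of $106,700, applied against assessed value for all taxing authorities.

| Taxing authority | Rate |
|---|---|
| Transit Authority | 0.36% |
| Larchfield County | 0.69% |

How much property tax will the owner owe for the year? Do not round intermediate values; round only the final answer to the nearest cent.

$3,826.61

Assessed value = $934,800 × 0.504 = $471,139.2
Taxable value = $471,139.2 − $106,700 = $364,439.2
Transit Authority: $364,439.2 × 0.0036 = $1,311.98112
Larchfield County: $364,439.2 × 0.0069 = $2,514.63048
Total = $1,311.98112 + $2,514.63048 = $3,826.6116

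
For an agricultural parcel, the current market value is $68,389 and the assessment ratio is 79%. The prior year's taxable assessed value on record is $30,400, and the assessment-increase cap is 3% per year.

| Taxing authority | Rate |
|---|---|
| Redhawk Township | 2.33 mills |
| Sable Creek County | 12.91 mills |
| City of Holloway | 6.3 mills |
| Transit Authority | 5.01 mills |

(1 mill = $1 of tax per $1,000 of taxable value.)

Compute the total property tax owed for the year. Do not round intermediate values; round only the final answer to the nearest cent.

$831.33

Uncapped assessed value = $68,389 × 0.79 = $54,027.31
Cap limit = $30,400 × 1.03 = $31,312
Taxable assessed value = min($54,027.31, $31,312) = $31,312 (cap binds)
Redhawk Township: $31,312 × 0.00233 = $72.95696
Sable Creek County: $31,312 × 0.01291 = $404.23792
City of Holloway: $31,312 × 0.0063 = $197.2656
Transit Authority: $31,312 × 0.00501 = $156.87312
Total = $831.3336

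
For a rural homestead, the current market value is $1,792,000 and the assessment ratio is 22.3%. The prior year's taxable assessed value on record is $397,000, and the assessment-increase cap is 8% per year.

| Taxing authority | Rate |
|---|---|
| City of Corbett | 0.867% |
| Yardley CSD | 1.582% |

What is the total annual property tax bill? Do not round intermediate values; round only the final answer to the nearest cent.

$9,786.60

Uncapped assessed value = $1,792,000 × 0.223 = $399,616
Cap limit = $397,000 × 1.08 = $428,760
Taxable assessed value = min($399,616, $428,760) = $399,616 (cap does not bind)
City of Corbett: $399,616 × 0.00867 = $3,464.67072
Yardley CSD: $399,616 × 0.01582 = $6,321.92512
Total = $9,786.59584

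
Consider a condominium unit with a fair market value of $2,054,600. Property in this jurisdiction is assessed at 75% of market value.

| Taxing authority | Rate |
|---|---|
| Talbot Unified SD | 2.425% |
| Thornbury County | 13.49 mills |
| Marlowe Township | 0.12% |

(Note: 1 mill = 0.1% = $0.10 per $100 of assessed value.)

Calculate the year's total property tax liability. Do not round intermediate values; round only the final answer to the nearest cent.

$60,004.59

Assessed value = $2,054,600 × 0.75 = $1,540,950
Talbot Unified SD: $1,540,950 × 0.02425 = $37,368.0375
Thornbury County: $1,540,950 × 0.01349 = $20,787.4155
Marlowe Township: $1,540,950 × 0.0012 = $1,849.14
Total = $60,004.593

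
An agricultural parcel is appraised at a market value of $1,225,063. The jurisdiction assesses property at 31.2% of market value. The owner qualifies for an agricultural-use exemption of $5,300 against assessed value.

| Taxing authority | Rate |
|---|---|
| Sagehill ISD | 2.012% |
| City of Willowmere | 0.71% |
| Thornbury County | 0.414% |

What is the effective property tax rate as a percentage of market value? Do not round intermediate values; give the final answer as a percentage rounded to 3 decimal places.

0.965%

Assessed value = $1,225,063 × 0.312 = $382,219.656
Taxable value = $382,219.656 − $5,300 = $376,919.656
Sagehill ISD: $376,919.656 × 0.02012 = $7,583.62347872
City of Willowmere: $376,919.656 × 0.0071 = $2,676.1295576
Thornbury County: $376,919.656 × 0.00414 = $1,560.44737584
Total tax = $11,820.20041216
Effective rate = $11,820.20041216 ÷ $1,225,063 = 0.965% of market value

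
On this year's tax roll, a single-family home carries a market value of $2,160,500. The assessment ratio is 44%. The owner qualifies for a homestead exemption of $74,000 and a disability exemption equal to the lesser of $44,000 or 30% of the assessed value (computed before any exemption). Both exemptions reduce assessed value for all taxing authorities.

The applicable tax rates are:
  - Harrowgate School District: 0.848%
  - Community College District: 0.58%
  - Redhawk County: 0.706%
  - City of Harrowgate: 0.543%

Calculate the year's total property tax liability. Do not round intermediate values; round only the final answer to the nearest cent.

$22,289.24

Assessed value = $2,160,500 × 0.44 = $950,620
Disability exemption = min($44,000, 30% × $950,620) = min($44,000, $285,186) = $44,000 (dollar cap binds)
Taxable value = $950,620 − $74,000 − $44,000 = $832,620
Harrowgate School District: $832,620 × 0.00848 = $7,060.6176
Community College District: $832,620 × 0.0058 = $4,829.196
Redhawk County: $832,620 × 0.00706 = $5,878.2972
City of Harrowgate: $832,620 × 0.00543 = $4,521.1266
Total = $22,289.2374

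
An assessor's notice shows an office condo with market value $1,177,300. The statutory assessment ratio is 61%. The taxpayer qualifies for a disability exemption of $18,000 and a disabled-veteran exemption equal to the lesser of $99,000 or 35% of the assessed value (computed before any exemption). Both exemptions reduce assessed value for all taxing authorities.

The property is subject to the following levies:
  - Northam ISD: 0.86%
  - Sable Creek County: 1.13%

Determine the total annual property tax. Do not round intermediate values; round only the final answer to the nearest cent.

$11,962.94

Assessed value = $1,177,300 × 0.61 = $718,153
Disabled-veteran exemption = min($99,000, 35% × $718,153) = min($99,000, $251,353.55) = $99,000 (dollar cap binds)
Taxable value = $718,153 − $18,000 − $99,000 = $601,153
Northam ISD: $601,153 × 0.0086 = $5,169.9158
Sable Creek County: $601,153 × 0.0113 = $6,793.0289
Total = $11,962.9447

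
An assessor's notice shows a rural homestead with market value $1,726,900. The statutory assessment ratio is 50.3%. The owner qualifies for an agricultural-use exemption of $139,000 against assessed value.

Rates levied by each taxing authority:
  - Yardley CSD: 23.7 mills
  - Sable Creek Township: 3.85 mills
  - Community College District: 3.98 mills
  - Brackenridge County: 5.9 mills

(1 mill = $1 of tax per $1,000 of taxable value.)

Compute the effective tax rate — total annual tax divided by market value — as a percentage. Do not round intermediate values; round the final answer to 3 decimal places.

Assessed value = $1,726,900 × 0.503 = $868,630.7
Taxable value = $868,630.7 − $139,000 = $729,630.7
Yardley CSD: $729,630.7 × 0.0237 = $17,292.24759
Sable Creek Township: $729,630.7 × 0.00385 = $2,809.078195
Community College District: $729,630.7 × 0.00398 = $2,903.930186
Brackenridge County: $729,630.7 × 0.0059 = $4,304.82113
Total tax = $27,310.077101
Effective rate = $27,310.077101 ÷ $1,726,900 = 1.581% of market value

1.581%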